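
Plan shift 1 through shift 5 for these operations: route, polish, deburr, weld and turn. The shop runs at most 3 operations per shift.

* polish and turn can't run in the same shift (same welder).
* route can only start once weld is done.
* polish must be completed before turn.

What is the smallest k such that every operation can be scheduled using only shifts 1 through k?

The precedence chain requires at least 2 distinct shifts.
With at most 3 per shift and 5 operations, at least 2 shifts are needed.
2 works (last occupied shift: shift 2): for example weld -> shift 1, polish -> shift 1, route -> shift 2, turn -> shift 2, deburr -> shift 1.

2 shifts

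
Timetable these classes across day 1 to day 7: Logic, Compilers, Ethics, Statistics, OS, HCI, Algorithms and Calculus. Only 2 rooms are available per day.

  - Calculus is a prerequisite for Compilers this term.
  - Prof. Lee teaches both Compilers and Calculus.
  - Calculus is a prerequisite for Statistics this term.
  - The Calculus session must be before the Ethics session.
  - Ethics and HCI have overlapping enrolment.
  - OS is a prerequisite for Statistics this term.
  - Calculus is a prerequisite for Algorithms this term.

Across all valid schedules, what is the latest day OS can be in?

day 6

Downstream work caps OS at day 6.
OS at day 6 is achievable: Compilers=day 2; Statistics=day 7; HCI=day 3; Algorithms=day 3; Logic=day 1; Calculus=day 1; OS=day 6; Ethics=day 2.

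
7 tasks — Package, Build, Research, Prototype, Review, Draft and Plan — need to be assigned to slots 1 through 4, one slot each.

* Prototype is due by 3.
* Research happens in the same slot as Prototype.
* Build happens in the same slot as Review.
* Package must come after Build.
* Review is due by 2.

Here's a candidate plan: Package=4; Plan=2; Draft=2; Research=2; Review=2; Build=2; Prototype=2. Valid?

Valid

Research happens in the same slot as Prototype — holds.
Build happens in the same slot as Review — holds.
Review is due by 2 — holds.
Package must come after Build — holds.
Prototype is due by 3 — holds.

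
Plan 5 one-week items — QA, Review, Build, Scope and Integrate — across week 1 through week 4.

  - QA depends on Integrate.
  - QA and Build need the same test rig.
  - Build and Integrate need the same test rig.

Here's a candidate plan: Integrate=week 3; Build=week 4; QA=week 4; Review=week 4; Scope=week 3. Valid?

Invalid. QA and Build need the same test rig.

QA depends on Integrate — holds.
QA and Build need the same test rig — violated.
Build and Integrate need the same test rig — holds.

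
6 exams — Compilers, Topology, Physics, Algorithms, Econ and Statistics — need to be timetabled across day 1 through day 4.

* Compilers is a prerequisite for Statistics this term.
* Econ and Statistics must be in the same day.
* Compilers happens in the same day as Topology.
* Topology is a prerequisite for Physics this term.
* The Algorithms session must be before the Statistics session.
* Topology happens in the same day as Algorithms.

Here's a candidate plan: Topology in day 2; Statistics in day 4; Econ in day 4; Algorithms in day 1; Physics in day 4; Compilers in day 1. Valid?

Econ and Statistics must be in the same day — holds.
Compilers happens in the same day as Topology — violated.
Compilers is a prerequisite for Statistics this term — holds.
The Algorithms session must be before the Statistics session — holds.
Topology is a prerequisite for Physics this term — holds.
Topology happens in the same day as Algorithms — violated.

Invalid. Compilers happens in the same day as Topology.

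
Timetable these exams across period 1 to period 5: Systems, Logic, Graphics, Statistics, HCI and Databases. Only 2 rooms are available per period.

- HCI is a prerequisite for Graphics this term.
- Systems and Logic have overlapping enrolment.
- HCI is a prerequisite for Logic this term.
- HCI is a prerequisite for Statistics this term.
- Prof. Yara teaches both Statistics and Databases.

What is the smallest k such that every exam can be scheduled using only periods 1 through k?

The precedence chain requires at least 2 distinct periods.
With at most 2 per period and 6 exams, at least 3 periods are needed.
3 works (last occupied period: period 3): for example HCI in period 1, Systems in period 3, Graphics in period 2, Databases in period 1, Logic in period 2, Statistics in period 3.

3 periods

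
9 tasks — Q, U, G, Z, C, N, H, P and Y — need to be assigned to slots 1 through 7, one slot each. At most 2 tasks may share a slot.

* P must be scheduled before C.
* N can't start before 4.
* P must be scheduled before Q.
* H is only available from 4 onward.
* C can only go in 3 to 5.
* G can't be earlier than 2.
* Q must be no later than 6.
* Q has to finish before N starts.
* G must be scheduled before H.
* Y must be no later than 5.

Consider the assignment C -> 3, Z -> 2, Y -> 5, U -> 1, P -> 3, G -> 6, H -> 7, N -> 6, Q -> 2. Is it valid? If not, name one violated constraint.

At most 2 tasks may share a slot — holds.
P must be scheduled before C — violated.
P must be scheduled before Q — violated.
N can't start before 4 — holds.
Q must be no later than 6 — holds.
Y must be no later than 5 — holds.
C can only go in 3 to 5 — holds.
H is only available from 4 onward — holds.
G must be scheduled before H — holds.
Q has to finish before N starts — holds.
G can't be earlier than 2 — holds.

No — it violates: P must be scheduled before Q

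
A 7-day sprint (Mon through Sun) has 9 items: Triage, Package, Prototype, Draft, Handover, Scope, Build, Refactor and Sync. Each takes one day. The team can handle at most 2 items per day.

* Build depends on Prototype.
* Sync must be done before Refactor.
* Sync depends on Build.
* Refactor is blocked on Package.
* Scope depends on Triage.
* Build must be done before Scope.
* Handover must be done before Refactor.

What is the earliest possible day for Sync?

Precedence pushes Sync to at least Wed; downstream work caps Sync at Sat.
Sync at Wed is achievable: Prototype=Mon, Scope=Thu, Triage=Mon, Build=Tue, Draft=Fri, Sync=Wed, Handover=Wed, Refactor=Thu, Package=Tue.

Wed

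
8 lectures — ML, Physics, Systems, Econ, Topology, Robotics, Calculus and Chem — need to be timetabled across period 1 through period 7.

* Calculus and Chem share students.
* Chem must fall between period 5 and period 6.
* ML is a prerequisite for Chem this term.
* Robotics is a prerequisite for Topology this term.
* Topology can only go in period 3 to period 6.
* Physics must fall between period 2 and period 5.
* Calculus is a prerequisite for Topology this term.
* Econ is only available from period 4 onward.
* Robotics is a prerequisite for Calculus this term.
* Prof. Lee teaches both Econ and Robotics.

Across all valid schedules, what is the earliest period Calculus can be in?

Precedence pushes Calculus to at least period 2; downstream work caps Calculus at period 5.
Calculus at period 2 is achievable: Chem=period 5; Physics=period 2; ML=period 1; Calculus=period 2; Robotics=period 1; Econ=period 4; Systems=period 1; Topology=period 3.

period 2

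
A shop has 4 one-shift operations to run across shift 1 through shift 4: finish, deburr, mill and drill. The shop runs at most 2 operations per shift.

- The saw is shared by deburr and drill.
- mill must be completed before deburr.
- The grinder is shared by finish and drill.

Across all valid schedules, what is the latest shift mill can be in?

shift 3

Downstream work caps mill at shift 3.
mill at shift 3 is achievable: deburr -> shift 4; finish -> shift 1; drill -> shift 2; mill -> shift 3.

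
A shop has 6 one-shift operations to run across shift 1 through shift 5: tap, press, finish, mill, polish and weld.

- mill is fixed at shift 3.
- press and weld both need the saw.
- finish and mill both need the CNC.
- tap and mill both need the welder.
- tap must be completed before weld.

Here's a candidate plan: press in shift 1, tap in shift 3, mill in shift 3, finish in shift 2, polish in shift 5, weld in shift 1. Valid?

tap and mill both need the welder — violated.
press and weld both need the saw — violated.
finish and mill both need the CNC — holds.
tap must be completed before weld — violated.
mill is fixed at shift 3 — holds.

No — it violates: tap must be completed before weld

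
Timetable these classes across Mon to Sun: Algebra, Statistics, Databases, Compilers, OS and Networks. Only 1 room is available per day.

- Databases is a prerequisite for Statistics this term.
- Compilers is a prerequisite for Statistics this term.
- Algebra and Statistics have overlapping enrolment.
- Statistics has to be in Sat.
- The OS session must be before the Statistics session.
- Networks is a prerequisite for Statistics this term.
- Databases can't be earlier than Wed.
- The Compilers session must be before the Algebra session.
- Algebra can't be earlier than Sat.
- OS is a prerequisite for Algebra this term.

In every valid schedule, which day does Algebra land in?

Sun

Algebra's window is Sat–Sun.
Statistics is fixed at Sat, and Algebra can't share a day with Statistics.
So Algebra must be Sun.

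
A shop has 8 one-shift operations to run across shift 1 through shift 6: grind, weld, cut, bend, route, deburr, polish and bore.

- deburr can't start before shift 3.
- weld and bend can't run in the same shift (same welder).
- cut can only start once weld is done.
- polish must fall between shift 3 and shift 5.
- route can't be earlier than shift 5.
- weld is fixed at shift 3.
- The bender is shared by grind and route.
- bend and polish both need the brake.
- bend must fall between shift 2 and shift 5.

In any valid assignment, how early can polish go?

shift 3

Polish is available from shift 3; polish's own window allows nothing later than shift 5.
polish at shift 3 is achievable: weld=shift 3, bend=shift 2, grind=shift 1, deburr=shift 3, polish=shift 3, route=shift 5, bore=shift 1, cut=shift 4.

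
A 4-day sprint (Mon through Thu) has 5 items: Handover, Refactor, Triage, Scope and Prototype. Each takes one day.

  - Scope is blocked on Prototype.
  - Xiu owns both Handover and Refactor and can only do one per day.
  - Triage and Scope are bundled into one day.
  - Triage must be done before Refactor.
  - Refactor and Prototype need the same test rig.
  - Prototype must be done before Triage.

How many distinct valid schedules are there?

Splitting on Handover: it can be Mon (4), Tue (4), Wed (3), Thu (1). Listing each branch's schedules as (Refactor, Triage, Scope, Prototype):
Handover=Mon: (Wed,Tue,Tue,Mon) (Thu,Tue,Tue,Mon) (Thu,Wed,Wed,Mon) (Thu,Wed,Wed,Tue) — 4.
Handover=Tue: (Wed,Tue,Tue,Mon) (Thu,Tue,Tue,Mon) (Thu,Wed,Wed,Mon) (Thu,Wed,Wed,Tue) — 4.
Handover=Wed: (Thu,Tue,Tue,Mon) (Thu,Wed,Wed,Mon) (Thu,Wed,Wed,Tue) — 3.
Handover=Thu: (Wed,Tue,Tue,Mon) — 1.
Summing: 4 + 4 + 3 + 1 = 12.

12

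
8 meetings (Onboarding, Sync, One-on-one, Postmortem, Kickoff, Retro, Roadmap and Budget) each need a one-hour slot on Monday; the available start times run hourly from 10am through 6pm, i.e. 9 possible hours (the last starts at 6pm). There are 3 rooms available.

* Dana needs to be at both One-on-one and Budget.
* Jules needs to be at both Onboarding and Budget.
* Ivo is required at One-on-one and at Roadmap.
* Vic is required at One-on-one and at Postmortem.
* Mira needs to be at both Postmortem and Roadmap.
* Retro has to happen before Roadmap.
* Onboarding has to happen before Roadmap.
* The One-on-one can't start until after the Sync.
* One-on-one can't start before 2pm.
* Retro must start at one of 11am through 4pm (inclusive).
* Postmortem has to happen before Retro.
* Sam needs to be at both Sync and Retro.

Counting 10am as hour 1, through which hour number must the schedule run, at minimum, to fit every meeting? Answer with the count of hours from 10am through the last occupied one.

5 hours

The precedence chain requires at least 3 distinct hours.
With at most 3 per hour and 8 meetings, at least 3 hours are needed.
One-on-one can't be placed before 2pm — that is hour 5 counting from 10am — so the schedule must run through at least 5 hours.
5 works (last occupied hour: 2pm): for example Retro in 11am; Sync in 10am; One-on-one in 2pm; Kickoff in 11am; Budget in 11am; Onboarding in 10am; Roadmap in 12pm; Postmortem in 10am.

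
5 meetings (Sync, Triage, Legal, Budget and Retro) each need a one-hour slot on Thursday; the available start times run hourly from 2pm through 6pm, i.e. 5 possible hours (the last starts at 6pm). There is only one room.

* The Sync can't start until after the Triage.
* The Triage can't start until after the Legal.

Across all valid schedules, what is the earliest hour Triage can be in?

3pm

Precedence pushes Triage to at least 3pm; downstream work caps Triage at 5pm.
Triage at 3pm is achievable: Legal=2pm, Triage=3pm, Sync=4pm, Retro=6pm, Budget=5pm.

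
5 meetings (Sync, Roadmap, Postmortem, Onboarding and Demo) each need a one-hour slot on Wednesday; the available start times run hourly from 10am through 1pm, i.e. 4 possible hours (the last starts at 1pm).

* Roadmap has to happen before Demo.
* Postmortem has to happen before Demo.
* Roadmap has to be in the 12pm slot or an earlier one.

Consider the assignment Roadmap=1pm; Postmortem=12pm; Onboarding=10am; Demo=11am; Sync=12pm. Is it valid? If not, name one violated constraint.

Postmortem has to happen before Demo — violated.
Roadmap has to happen before Demo — violated.
Roadmap has to be in the 12pm slot or an earlier one — violated.

Invalid. Roadmap has to happen before Demo.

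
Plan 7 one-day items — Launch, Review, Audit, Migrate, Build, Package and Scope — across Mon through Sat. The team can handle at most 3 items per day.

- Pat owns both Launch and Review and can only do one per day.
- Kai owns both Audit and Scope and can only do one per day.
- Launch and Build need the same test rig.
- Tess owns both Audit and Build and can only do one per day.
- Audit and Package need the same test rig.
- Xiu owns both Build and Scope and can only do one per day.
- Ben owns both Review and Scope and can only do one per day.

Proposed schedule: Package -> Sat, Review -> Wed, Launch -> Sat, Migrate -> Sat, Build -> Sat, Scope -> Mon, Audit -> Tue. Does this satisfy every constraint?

Invalid. The team can handle at most 3 items per day.

Pat owns both Launch and Review and can only do one per day — holds.
Ben owns both Review and Scope and can only do one per day — holds.
Audit and Package need the same test rig — holds.
Xiu owns both Build and Scope and can only do one per day — holds.
Tess owns both Audit and Build and can only do one per day — holds.
Kai owns both Audit and Scope and can only do one per day — holds.
Launch and Build need the same test rig — violated.
The team can handle at most 3 items per day — violated.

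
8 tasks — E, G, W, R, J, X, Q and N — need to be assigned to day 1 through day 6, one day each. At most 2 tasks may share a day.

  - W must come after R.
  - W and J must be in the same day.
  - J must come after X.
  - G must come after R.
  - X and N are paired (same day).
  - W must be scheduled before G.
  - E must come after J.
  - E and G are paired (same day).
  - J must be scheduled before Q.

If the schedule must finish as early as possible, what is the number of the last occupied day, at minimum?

5

The precedence chain requires at least 3 distinct days.
With at most 2 per day and 8 tasks, at least 4 days are needed.
Could 4 days be enough, i.e. nothing placed later than day 4? First, G must come after W (at day 1 or later) → {day 2, day 3, day 4}; W must come before G (at day 4 or earlier) → {day 1, day 2, day 3}; E must come after J (at day 1 or later) → {day 2, day 3, day 4}; J must come before E (at day 4 or earlier) → {day 1, day 2, day 3}; J must come after X (at day 1 or later) → {day 2, day 3}; X must come before J (at day 3 or earlier) → {day 1, day 2}; Q must come after J (at day 2 or later) → {day 3, day 4}; R must come before G (at day 4 or earlier) → {day 1, day 2, day 3}; W must come after R (at day 1 or later) → {day 2, day 3}; R must come before W (at day 3 or earlier) → {day 1, day 2}; N must be in the same day as X (in {day 1, day 2}) → {day 1, day 2}; G must come after W (at day 2 or later) → {day 3, day 4}; E must come after J (at day 2 or later) → {day 3, day 4}. W could then only be at {day 2, day 3}; try each:
- suppose W is at day 2; R must come before W (at day 2 or earlier) → {day 1}; J must be in the same day as W (in {day 2}) → {day 2}; X can't use day 2, already full with W and J (limit 2) → {day 1}; N can't use day 2, already full with W and J (limit 2) → {day 1}; that puts R, X and N all in day 1 — more than 2 per day.
- suppose W is at day 3; G must come after W (at day 3 or later) → {day 4}; E must be in the same day as G (in {day 4}) → {day 4}; J must be in the same day as W (in {day 3}) → {day 3}; Q can't use day 3, already full with W and J (limit 2) → {day 4}; that puts E, G and Q all in day 4 — more than 2 per day.
Every option fails, so 4 days is not enough.
5 works (last occupied day: day 5): for example E -> day 4, W -> day 3, R -> day 1, J -> day 3, N -> day 2, Q -> day 5, G -> day 4, X -> day 2.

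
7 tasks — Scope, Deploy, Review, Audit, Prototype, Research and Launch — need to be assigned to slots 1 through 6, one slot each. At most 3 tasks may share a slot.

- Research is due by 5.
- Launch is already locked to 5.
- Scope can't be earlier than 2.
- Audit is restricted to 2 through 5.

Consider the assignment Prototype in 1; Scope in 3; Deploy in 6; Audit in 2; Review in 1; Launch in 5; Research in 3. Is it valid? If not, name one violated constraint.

At most 3 tasks may share a slot — holds.
Launch is already locked to 5 — holds.
Audit is restricted to 2 through 5 — holds.
Research is due by 5 — holds.
Scope can't be earlier than 2 — holds.

Yes, all constraints hold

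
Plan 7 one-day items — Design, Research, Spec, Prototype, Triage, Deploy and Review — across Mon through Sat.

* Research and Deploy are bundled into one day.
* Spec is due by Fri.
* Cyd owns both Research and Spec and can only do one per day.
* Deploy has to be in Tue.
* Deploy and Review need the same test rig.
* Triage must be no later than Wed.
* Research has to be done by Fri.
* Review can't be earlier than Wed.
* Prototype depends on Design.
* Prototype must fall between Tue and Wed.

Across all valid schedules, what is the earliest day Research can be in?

Tue

Research must be in the same day as Deploy, which can't be before Tue, so Research is at least Tue; Research's own window allows nothing later than Fri; Research must be in the same day as Deploy, which can't be after Tue, so Research is at most Tue.
Research at Tue is achievable: Triage=Mon; Prototype=Tue; Research=Tue; Design=Mon; Review=Wed; Deploy=Tue; Spec=Mon.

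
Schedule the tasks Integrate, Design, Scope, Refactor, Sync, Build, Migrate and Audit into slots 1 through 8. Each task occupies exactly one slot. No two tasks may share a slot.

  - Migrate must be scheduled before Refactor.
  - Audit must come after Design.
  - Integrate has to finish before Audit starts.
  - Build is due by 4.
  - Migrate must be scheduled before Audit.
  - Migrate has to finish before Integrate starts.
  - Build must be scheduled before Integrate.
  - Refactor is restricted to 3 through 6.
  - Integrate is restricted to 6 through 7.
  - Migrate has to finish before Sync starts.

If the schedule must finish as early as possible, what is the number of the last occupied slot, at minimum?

slot 8

The precedence chain requires at least 3 distinct slots.
With at most 1 per slot and 8 tasks, at least 8 slots are needed.
Propagating the time windows through the other constraints, Audit can't land before 7, so the schedule must run through at least slot 7.
8 works (last occupied slot: 8): for example Build=1, Audit=7, Integrate=6, Migrate=2, Refactor=3, Scope=8, Sync=5, Design=4.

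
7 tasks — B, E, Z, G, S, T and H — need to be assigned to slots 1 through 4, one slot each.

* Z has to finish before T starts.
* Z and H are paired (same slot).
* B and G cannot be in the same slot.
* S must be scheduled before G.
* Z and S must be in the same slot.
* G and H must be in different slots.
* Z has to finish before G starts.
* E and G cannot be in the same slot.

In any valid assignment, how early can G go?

Precedence pushes G to at least 2.
G at 2 is achievable: H=1; B=1; G=2; T=2; Z=1; E=1; S=1.

2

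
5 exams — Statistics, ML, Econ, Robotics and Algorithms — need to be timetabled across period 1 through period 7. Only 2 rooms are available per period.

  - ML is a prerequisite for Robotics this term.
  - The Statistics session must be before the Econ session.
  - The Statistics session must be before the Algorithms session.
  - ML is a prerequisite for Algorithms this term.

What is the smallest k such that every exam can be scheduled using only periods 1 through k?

3

The precedence chain requires at least 2 distinct periods.
With at most 2 per period and 5 exams, at least 3 periods are needed.
3 works (last occupied period: period 3): for example Econ -> period 2; Algorithms -> period 2; ML -> period 1; Statistics -> period 1; Robotics -> period 3.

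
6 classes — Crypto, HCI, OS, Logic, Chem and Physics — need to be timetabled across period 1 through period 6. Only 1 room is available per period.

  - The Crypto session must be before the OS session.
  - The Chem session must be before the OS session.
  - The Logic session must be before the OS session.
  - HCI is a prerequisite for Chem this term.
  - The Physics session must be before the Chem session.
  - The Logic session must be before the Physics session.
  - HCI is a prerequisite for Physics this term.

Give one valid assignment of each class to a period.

HCI=period 1; Crypto=period 5; Logic=period 2; Physics=period 3; OS=period 6; Chem=period 4

Checking: Logic(period 2) before Physics(period 3); Logic(period 2) before OS(period 6); HCI(period 1) before Physics(period 3); Crypto(period 5) before OS(period 6); Chem(period 4) before OS(period 6); HCI(period 1) before Chem(period 4); Physics(period 3) before Chem(period 4); max 1 per period (cap 1).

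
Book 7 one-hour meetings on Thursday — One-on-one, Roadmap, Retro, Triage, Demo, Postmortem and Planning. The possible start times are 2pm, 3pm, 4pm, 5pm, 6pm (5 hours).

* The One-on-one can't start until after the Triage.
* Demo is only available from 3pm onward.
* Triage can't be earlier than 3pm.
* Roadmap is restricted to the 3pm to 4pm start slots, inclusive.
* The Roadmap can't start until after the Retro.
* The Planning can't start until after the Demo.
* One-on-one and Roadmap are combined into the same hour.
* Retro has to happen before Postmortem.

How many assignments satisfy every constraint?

42

Splitting on Retro: it can be 2pm (24), 3pm (18). Listing each branch's schedules as (One-on-one, Roadmap, Triage, Demo, Postmortem, Planning):
Retro=2pm: (4pm,4pm,3pm,3pm,3pm,4pm) (4pm,4pm,3pm,3pm,3pm,5pm) (4pm,4pm,3pm,3pm,3pm,6pm) (4pm,4pm,3pm,3pm,4pm,4pm) (4pm,4pm,3pm,3pm,4pm,5pm) (4pm,4pm,3pm,3pm,4pm,6pm) (4pm,4pm,3pm,3pm,5pm,4pm) (4pm,4pm,3pm,3pm,5pm,5pm) (4pm,4pm,3pm,3pm,5pm,6pm) (4pm,4pm,3pm,3pm,6pm,4pm) (4pm,4pm,3pm,3pm,6pm,5pm) (4pm,4pm,3pm,3pm,6pm,6pm) (4pm,4pm,3pm,4pm,3pm,5pm) (4pm,4pm,3pm,4pm,3pm,6pm) (4pm,4pm,3pm,4pm,4pm,5pm) (4pm,4pm,3pm,4pm,4pm,6pm) (4pm,4pm,3pm,4pm,5pm,5pm) (4pm,4pm,3pm,4pm,5pm,6pm) (4pm,4pm,3pm,4pm,6pm,5pm) (4pm,4pm,3pm,4pm,6pm,6pm) (4pm,4pm,3pm,5pm,3pm,6pm) (4pm,4pm,3pm,5pm,4pm,6pm) (4pm,4pm,3pm,5pm,5pm,6pm) (4pm,4pm,3pm,5pm,6pm,6pm) — 24.
Retro=3pm: (4pm,4pm,3pm,3pm,4pm,4pm) (4pm,4pm,3pm,3pm,4pm,5pm) (4pm,4pm,3pm,3pm,4pm,6pm) (4pm,4pm,3pm,3pm,5pm,4pm) (4pm,4pm,3pm,3pm,5pm,5pm) (4pm,4pm,3pm,3pm,5pm,6pm) (4pm,4pm,3pm,3pm,6pm,4pm) (4pm,4pm,3pm,3pm,6pm,5pm) (4pm,4pm,3pm,3pm,6pm,6pm) (4pm,4pm,3pm,4pm,4pm,5pm) (4pm,4pm,3pm,4pm,4pm,6pm) (4pm,4pm,3pm,4pm,5pm,5pm) (4pm,4pm,3pm,4pm,5pm,6pm) (4pm,4pm,3pm,4pm,6pm,5pm) (4pm,4pm,3pm,4pm,6pm,6pm) (4pm,4pm,3pm,5pm,4pm,6pm) (4pm,4pm,3pm,5pm,5pm,6pm) (4pm,4pm,3pm,5pm,6pm,6pm) — 18.
Summing: 24 + 18 = 42.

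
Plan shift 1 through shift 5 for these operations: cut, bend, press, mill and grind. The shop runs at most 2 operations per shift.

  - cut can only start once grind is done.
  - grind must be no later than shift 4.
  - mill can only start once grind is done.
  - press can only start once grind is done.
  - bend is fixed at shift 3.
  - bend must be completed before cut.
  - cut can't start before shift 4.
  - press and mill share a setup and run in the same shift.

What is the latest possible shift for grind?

shift 3

Grind's own window allows nothing later than shift 4.
grind at shift 3 is achievable: mill -> shift 5; bend -> shift 3; press -> shift 5; cut -> shift 4; grind -> shift 3.
Nothing later works — the capacity limit rule out every shift after shift 3.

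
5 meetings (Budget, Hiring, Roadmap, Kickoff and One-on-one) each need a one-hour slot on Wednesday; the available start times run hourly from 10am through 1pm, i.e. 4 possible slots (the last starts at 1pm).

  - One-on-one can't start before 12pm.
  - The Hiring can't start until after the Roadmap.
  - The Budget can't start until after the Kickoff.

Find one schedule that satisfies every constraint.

Hiring=11am, Roadmap=10am, One-on-one=12pm, Kickoff=10am, Budget=11am

Checking: Roadmap(10am) before Hiring(11am); Kickoff(10am) before Budget(11am); One-on-one=12pm in [12pm,1pm].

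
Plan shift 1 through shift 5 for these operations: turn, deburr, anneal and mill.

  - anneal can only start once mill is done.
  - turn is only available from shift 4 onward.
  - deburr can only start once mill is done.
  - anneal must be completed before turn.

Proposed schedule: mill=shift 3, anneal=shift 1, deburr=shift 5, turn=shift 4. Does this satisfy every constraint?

No — it violates: anneal can only start once mill is done

anneal must be completed before turn — holds.
turn is only available from shift 4 onward — holds.
deburr can only start once mill is done — holds.
anneal can only start once mill is done — violated.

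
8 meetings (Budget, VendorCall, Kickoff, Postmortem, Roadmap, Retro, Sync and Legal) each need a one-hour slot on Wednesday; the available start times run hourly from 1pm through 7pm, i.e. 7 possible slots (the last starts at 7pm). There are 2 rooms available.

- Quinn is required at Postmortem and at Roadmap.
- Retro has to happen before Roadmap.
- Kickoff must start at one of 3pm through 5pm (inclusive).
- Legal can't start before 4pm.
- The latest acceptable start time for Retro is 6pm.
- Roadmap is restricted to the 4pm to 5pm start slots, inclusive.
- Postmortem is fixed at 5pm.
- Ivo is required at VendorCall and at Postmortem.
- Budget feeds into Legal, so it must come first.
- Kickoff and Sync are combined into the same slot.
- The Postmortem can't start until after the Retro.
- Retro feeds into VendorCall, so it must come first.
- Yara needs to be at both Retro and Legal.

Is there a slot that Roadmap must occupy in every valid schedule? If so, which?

Roadmap's window is 4pm–5pm.
Postmortem is fixed at 5pm, and Roadmap can't share a slot with Postmortem.
So Roadmap must be 4pm.

4pm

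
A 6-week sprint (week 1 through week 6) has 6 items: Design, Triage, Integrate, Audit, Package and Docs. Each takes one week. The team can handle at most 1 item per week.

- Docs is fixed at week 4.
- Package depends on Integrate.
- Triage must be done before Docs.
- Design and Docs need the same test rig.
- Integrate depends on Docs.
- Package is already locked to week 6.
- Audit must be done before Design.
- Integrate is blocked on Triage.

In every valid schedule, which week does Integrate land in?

week 5

Docs is fixed at week 4 and must come before Integrate, so Integrate is at least week 5.
Package is fixed at week 6 and must come after Integrate, so Integrate is at most week 5.
So Integrate must be week 5.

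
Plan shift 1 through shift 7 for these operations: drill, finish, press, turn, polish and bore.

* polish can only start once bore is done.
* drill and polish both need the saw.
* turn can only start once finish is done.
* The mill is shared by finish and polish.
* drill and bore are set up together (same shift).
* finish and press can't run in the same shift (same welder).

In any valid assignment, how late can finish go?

Downstream work caps finish at shift 6.
finish at shift 6 is achievable: turn=shift 7; drill=shift 1; polish=shift 2; bore=shift 1; press=shift 1; finish=shift 6.

shift 6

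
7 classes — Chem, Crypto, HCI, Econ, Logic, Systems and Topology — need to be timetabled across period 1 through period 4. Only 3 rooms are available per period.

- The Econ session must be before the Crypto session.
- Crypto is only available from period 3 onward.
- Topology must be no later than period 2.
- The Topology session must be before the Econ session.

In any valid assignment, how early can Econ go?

period 2

Precedence pushes Econ to at least period 2; downstream work caps Econ at period 3.
Econ at period 2 is achievable: Crypto=period 3; HCI=period 1; Econ=period 2; Systems=period 2; Logic=period 2; Topology=period 1; Chem=period 1.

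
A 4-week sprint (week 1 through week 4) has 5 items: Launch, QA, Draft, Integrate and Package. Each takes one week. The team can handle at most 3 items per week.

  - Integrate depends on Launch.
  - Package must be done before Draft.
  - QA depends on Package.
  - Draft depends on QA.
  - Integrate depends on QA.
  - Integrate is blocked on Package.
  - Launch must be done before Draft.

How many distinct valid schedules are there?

15

Splitting on Launch: it can be week 1 (6), week 2 (6), week 3 (3). Listing each branch's schedules as (QA, Draft, Integrate, Package) by week number:
Launch=week 1: (2,3,3,1) (2,3,4,1) (2,4,3,1) (2,4,4,1) (3,4,4,1) (3,4,4,2) — 6.
Launch=week 2: (2,3,3,1) (2,3,4,1) (2,4,3,1) (2,4,4,1) (3,4,4,1) (3,4,4,2) — 6.
Launch=week 3: (2,4,4,1) (3,4,4,1) (3,4,4,2) — 3.
Summing: 6 + 6 + 3 = 15.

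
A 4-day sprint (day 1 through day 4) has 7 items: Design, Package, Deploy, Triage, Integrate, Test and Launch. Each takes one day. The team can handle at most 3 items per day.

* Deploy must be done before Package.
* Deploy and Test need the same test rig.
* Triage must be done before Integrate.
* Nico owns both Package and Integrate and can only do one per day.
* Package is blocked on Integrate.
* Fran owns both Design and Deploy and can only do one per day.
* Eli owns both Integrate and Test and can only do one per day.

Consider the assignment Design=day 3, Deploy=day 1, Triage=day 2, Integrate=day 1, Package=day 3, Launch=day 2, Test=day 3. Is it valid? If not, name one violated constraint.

Eli owns both Integrate and Test and can only do one per day — holds.
Fran owns both Design and Deploy and can only do one per day — holds.
Deploy and Test need the same test rig — holds.
The team can handle at most 3 items per day — holds.
Package is blocked on Integrate — holds.
Nico owns both Package and Integrate and can only do one per day — holds.
Triage must be done before Integrate — violated.
Deploy must be done before Package — holds.

No — it violates: Triage must be done before Integrate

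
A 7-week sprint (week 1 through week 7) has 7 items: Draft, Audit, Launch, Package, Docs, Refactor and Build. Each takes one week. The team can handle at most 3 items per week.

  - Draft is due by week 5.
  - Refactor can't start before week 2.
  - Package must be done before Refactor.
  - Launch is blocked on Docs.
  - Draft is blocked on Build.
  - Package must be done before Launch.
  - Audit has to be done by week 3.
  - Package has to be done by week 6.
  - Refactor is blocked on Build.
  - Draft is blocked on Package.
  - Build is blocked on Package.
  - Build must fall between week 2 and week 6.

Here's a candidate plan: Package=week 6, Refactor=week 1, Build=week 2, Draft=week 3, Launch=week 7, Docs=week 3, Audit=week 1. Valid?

Invalid. Package must be done before Refactor.

Audit has to be done by week 3 — holds.
Refactor can't start before week 2 — violated.
Draft is due by week 5 — holds.
Draft is blocked on Build — holds.
Draft is blocked on Package — violated.
Build is blocked on Package — violated.
Package must be done before Refactor — violated.
Refactor is blocked on Build — violated.
Launch is blocked on Docs — holds.
Package has to be done by week 6 — holds.
The team can handle at most 3 items per week — holds.
Package must be done before Launch — holds.
Build must fall between week 2 and week 6 — holds.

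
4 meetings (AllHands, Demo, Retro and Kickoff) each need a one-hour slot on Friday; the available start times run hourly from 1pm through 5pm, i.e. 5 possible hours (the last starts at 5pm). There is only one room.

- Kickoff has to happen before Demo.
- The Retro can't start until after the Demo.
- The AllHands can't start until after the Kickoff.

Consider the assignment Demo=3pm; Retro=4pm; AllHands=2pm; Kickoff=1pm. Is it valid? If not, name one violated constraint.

Yes, all constraints hold

The AllHands can't start until after the Kickoff — holds.
Kickoff has to happen before Demo — holds.
The Retro can't start until after the Demo — holds.
There is only one room — holds.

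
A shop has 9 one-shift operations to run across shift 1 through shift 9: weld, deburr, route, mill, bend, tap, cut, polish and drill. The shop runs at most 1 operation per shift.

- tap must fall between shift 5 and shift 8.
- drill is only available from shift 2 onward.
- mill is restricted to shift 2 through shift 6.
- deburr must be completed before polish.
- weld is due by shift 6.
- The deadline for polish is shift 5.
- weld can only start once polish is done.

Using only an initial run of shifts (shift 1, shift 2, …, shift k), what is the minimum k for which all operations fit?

9

The precedence chain requires at least 3 distinct shifts.
With at most 1 per shift and 9 operations, at least 9 shifts are needed.
tap can't be placed before shift 5, so the schedule must run through at least shift 5.
9 works (last occupied shift: shift 9): for example deburr -> shift 1, cut -> shift 9, mill -> shift 3, weld -> shift 4, tap -> shift 5, drill -> shift 6, route -> shift 7, polish -> shift 2, bend -> shift 8.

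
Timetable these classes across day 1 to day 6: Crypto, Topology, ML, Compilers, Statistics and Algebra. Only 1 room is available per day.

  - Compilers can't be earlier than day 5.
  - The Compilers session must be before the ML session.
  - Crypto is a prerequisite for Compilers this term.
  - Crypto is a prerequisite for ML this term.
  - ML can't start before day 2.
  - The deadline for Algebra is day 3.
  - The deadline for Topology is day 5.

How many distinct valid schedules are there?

Splitting on Crypto: it can be day 1 (4), day 2 (4), day 3 (4), day 4 (6). Listing each branch's schedules as (Topology, ML, Compilers, Statistics, Algebra) by day number:
Crypto=day 1: (2,6,5,4,3) (3,6,5,4,2) (4,6,5,2,3) (4,6,5,3,2) — 4.
Crypto=day 2: (1,6,5,4,3) (3,6,5,4,1) (4,6,5,1,3) (4,6,5,3,1) — 4.
Crypto=day 3: (1,6,5,4,2) (2,6,5,4,1) (4,6,5,1,2) (4,6,5,2,1) — 4.
Crypto=day 4: (1,6,5,2,3) (1,6,5,3,2) (2,6,5,1,3) (2,6,5,3,1) (3,6,5,1,2) (3,6,5,2,1) — 6.
Summing: 4 + 4 + 4 + 6 = 18.

18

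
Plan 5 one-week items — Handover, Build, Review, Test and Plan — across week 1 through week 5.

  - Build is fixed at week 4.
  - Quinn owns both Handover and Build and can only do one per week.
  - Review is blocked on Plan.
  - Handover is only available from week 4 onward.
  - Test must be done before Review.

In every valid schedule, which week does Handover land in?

week 5

Handover's window is week 4–week 5.
Build is fixed at week 4, and Handover can't share a week with Build.
So Handover must be week 5.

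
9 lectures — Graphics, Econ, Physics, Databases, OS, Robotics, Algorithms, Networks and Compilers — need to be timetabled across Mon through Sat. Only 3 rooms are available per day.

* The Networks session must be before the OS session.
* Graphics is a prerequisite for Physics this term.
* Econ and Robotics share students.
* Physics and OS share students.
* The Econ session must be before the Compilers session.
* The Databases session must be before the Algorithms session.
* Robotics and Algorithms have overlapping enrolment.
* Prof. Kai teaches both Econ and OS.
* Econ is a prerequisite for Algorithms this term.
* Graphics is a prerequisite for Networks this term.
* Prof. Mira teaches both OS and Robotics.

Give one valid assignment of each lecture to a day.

Robotics -> Thu; Graphics -> Mon; Econ -> Mon; OS -> Wed; Networks -> Tue; Physics -> Tue; Algorithms -> Tue; Compilers -> Wed; Databases -> Mon

Checking: Econ(Mon) before Algorithms(Tue); Databases(Mon) before Algorithms(Tue); Graphics(Mon) before Physics(Tue); Econ(Mon) before Compilers(Wed); Graphics(Mon) before Networks(Tue); Networks(Tue) before OS(Wed); OS(Wed) != Robotics(Thu); Robotics(Thu) != Algorithms(Tue); Physics(Tue) != OS(Wed); Econ(Mon) != Robotics(Thu); Econ(Mon) != OS(Wed); max 3 per day (cap 3).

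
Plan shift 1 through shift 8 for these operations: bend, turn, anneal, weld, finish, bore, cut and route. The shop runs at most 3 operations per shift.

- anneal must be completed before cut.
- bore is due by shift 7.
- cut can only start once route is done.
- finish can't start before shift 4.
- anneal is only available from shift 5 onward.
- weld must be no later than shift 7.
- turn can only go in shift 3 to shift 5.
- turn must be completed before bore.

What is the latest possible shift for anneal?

shift 7

Anneal is available from shift 5; downstream work caps anneal at shift 7.
anneal at shift 7 is achievable: cut in shift 8, turn in shift 3, weld in shift 1, finish in shift 4, bore in shift 4, route in shift 1, anneal in shift 7, bend in shift 1.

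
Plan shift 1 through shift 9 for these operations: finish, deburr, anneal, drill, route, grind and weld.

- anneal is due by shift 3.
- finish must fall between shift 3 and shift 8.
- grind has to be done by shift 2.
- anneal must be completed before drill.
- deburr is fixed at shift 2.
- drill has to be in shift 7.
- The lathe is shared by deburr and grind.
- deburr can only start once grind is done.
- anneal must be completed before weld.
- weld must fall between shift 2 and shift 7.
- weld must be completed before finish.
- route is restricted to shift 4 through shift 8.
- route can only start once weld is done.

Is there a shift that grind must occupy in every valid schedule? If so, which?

grind's window is shift 1–shift 2.
deburr is fixed at shift 2, and grind can't share a shift with deburr.
So grind must be shift 1.

shift 1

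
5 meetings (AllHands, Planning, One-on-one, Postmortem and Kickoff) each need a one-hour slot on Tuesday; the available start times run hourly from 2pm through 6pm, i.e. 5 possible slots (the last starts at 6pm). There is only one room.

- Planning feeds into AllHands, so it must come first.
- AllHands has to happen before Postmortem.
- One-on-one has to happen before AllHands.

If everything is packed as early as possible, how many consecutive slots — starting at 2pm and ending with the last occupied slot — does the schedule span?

The precedence chain requires at least 3 distinct slots.
With at most 1 per slot and 5 meetings, at least 5 slots are needed.
5 works (last occupied slot: 6pm): for example Kickoff in 6pm; Planning in 2pm; AllHands in 4pm; One-on-one in 3pm; Postmortem in 5pm.

5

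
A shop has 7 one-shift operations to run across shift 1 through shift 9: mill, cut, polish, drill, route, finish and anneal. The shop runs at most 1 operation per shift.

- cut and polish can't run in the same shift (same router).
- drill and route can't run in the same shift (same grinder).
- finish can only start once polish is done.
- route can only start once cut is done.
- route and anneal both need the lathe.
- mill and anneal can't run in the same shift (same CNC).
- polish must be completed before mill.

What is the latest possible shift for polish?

Downstream work caps polish at shift 8.
polish at shift 7 is achievable: mill=shift 8, anneal=shift 4, drill=shift 3, route=shift 2, finish=shift 9, polish=shift 7, cut=shift 1.
Nothing later works — the conflict and capacity constraints rule out every shift after shift 7.

shift 7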